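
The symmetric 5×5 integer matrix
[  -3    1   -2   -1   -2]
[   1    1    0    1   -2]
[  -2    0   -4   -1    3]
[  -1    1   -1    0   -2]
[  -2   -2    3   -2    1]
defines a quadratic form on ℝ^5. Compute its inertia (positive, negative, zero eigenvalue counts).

step 0: pivot -3 → sign −
step 1: pivot 4/3 → sign +
step 2: pivot -3 → sign −
step 3: row/col 3 already zero → sign 0
step 4: row/col 4 already zero → sign 0
signature = (1, 2, 2)

Answer: (1, 2, 2)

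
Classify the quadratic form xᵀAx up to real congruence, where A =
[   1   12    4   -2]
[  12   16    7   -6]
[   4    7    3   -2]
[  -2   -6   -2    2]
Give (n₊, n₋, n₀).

Answer: (3, 1, 0)

Derivation:
step 0: pivot 1 → sign +
step 1: pivot -128 → sign −
step 2: pivot 17/128 → sign +
step 3: pivot 2/17 → sign +
signature = (3, 1, 0)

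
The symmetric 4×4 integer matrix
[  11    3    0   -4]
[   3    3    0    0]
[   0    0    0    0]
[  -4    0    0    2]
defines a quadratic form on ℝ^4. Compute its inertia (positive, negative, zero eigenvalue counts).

Answer: (2, 0, 2)

Derivation:
step 0: pivot 11 → sign +
step 1: pivot 24/11 → sign +
step 2: row/col 2 already zero → sign 0
step 3: row/col 3 already zero → sign 0
signature = (2, 0, 2)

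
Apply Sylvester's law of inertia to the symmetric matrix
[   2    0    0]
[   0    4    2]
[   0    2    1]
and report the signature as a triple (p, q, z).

step 0: pivot 2 → sign +
step 1: pivot 4 → sign +
step 2: row/col 2 already zero → sign 0
signature = (2, 0, 1)

Answer: (2, 0, 1)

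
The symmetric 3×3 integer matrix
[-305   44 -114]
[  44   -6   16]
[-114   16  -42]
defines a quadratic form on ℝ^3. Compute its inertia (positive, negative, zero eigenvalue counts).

step 0: pivot -305 → sign −
step 1: pivot 106/305 → sign +
step 2: pivot 2/53 → sign +
signature = (2, 1, 0)

Answer: (2, 1, 0)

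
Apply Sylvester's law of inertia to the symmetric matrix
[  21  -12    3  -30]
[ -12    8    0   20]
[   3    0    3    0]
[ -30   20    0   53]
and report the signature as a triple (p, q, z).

Answer: (3, 0, 1)

Derivation:
step 0: pivot 21 → sign +
step 1: pivot 8/7 → sign +
step 2: pivot 3 → sign +
step 3: row/col 3 already zero → sign 0
signature = (3, 0, 1)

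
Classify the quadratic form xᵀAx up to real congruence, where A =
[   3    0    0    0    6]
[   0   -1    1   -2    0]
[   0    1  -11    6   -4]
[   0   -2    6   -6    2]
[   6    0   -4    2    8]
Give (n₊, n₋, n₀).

Answer: (1, 4, 0)

Derivation:
step 0: pivot 3 → sign +
step 1: pivot -1 → sign −
step 2: pivot -10 → sign −
step 3: pivot -2/5 → sign −
step 4: pivot -2 → sign −
signature = (1, 4, 0)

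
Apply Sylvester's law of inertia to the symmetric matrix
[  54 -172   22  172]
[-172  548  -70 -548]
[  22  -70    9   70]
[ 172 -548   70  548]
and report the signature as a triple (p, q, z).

step 0: pivot 54 → sign +
step 1: pivot 4/27 → sign +
step 2: row/col 2 already zero → sign 0
step 3: row/col 3 already zero → sign 0
signature = (2, 0, 2)

Answer: (2, 0, 2)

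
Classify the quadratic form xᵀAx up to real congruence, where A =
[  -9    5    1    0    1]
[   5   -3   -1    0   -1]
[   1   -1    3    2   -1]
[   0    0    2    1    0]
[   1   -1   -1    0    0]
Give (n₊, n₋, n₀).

step 0: pivot -9 → sign −
step 1: pivot -2/9 → sign −
step 2: pivot 4 → sign +
step 3: pivot 1 → sign +
step 4: row/col 4 already zero → sign 0
signature = (2, 2, 1)

Answer: (2, 2, 1)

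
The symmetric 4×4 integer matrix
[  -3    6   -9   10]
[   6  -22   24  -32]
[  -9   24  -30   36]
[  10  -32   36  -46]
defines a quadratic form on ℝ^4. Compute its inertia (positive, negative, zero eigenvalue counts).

Answer: (1, 3, 0)

Derivation:
step 0: pivot -3 → sign −
step 1: pivot -10 → sign −
step 2: pivot 3/5 → sign +
step 3: pivot -2/3 → sign −
signature = (1, 3, 0)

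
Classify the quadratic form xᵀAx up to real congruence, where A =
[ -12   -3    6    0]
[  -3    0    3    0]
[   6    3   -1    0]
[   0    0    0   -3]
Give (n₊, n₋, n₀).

Answer: (1, 3, 0)

Derivation:
step 0: pivot -12 → sign −
step 1: pivot 3/4 → sign +
step 2: pivot -1 → sign −
step 3: pivot -3 → sign −
signature = (1, 3, 0)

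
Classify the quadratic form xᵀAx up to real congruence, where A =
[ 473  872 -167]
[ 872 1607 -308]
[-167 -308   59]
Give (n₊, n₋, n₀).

Answer: (2, 1, 0)

Derivation:
step 0: pivot 473 → sign +
step 1: pivot -273/473 → sign −
step 2: pivot 6/91 → sign +
signature = (2, 1, 0)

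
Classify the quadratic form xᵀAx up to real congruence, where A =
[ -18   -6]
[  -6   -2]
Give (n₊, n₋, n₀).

Answer: (0, 1, 1)

Derivation:
step 0: pivot -18 → sign −
step 1: row/col 1 already zero → sign 0
signature = (0, 1, 1)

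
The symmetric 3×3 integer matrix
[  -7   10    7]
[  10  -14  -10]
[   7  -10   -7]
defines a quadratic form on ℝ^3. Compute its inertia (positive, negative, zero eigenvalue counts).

Answer: (1, 1, 1)

Derivation:
step 0: pivot -7 → sign −
step 1: pivot 2/7 → sign +
step 2: row/col 2 already zero → sign 0
signature = (1, 1, 1)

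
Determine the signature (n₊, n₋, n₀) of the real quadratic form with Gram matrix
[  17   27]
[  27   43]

Answer: (2, 0, 0)

Derivation:
step 0: pivot 17 → sign +
step 1: pivot 2/17 → sign +
signature = (2, 0, 0)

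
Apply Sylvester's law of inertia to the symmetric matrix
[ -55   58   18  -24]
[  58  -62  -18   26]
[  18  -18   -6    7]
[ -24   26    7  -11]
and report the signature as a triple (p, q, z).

step 0: pivot -55 → sign −
step 1: pivot -46/55 → sign −
step 2: pivot 24/23 → sign +
step 3: pivot 1/24 → sign +
signature = (2, 2, 0)

Answer: (2, 2, 0)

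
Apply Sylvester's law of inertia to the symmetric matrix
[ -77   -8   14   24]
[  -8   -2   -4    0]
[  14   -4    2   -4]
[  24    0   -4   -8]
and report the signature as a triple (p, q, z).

Answer: (1, 2, 1)

Derivation:
step 0: pivot -77 → sign −
step 1: pivot -90/77 → sign −
step 2: pivot 30 → sign +
step 3: row/col 3 already zero → sign 0
signature = (1, 2, 1)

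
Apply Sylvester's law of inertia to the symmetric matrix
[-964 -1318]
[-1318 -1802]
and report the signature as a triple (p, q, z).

step 0: pivot -964 → sign −
step 1: pivot -1/241 → sign −
signature = (0, 2, 0)

Answer: (0, 2, 0)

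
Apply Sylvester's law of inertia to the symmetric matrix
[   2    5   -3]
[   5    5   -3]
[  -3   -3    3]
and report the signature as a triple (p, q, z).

step 0: pivot 2 → sign +
step 1: pivot -15/2 → sign −
step 2: pivot 6/5 → sign +
signature = (2, 1, 0)

Answer: (2, 1, 0)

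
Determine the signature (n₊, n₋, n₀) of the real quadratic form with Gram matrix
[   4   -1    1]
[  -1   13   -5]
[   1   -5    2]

step 0: pivot 4 → sign +
step 1: pivot 51/4 → sign +
step 2: pivot -1/51 → sign −
signature = (2, 1, 0)

Answer: (2, 1, 0)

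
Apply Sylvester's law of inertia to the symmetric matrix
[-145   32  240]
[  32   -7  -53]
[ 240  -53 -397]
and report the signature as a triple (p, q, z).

Answer: (2, 1, 0)

Derivation:
step 0: pivot -145 → sign −
step 1: pivot 9/145 → sign +
step 2: pivot 2/9 → sign +
signature = (2, 1, 0)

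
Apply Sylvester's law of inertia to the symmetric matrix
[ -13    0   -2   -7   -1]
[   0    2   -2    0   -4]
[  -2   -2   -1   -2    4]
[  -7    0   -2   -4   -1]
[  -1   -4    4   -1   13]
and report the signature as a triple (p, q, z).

Answer: (3, 2, 0)

Derivation:
step 0: pivot -13 → sign −
step 1: pivot 2 → sign +
step 2: pivot -35/13 → sign −
step 3: pivot 3/35 → sign +
step 4: pivot 2 → sign +
signature = (3, 2, 0)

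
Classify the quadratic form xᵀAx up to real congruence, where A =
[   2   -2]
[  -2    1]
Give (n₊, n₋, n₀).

Answer: (1, 1, 0)

Derivation:
step 0: pivot 2 → sign +
step 1: pivot -1 → sign −
signature = (1, 1, 0)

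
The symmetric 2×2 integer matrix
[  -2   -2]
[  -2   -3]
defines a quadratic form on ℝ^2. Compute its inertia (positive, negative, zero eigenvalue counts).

step 0: pivot -2 → sign −
step 1: pivot -1 → sign −
signature = (0, 2, 0)

Answer: (0, 2, 0)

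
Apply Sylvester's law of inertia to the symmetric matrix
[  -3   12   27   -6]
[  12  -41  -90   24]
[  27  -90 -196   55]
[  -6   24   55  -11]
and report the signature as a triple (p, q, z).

step 0: pivot -3 → sign −
step 1: pivot 7 → sign +
step 2: pivot 5/7 → sign +
step 3: pivot -2/5 → sign −
signature = (2, 2, 0)

Answer: (2, 2, 0)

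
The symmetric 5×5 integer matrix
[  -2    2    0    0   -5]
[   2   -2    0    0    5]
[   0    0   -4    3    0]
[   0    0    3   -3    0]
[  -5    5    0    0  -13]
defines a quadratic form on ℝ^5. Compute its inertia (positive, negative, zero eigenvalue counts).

step 0: pivot -2 → sign −
step 1: pivot -4 → sign −
step 2: pivot -3/4 → sign −
step 3: pivot -1/2 → sign −
step 4: row/col 4 already zero → sign 0
signature = (0, 4, 1)

Answer: (0, 4, 1)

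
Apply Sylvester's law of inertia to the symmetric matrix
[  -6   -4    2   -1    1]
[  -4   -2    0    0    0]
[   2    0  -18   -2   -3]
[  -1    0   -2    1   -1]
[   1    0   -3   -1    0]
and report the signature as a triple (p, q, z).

Answer: (3, 2, 0)

Derivation:
step 0: pivot -6 → sign −
step 1: pivot 2/3 → sign +
step 2: pivot -20 → sign −
step 3: pivot 11/20 → sign +
step 4: pivot 3/22 → sign +
signature = (3, 2, 0)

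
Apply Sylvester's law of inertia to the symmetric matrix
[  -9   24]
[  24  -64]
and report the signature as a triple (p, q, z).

step 0: pivot -9 → sign −
step 1: row/col 1 already zero → sign 0
signature = (0, 1, 1)

Answer: (0, 1, 1)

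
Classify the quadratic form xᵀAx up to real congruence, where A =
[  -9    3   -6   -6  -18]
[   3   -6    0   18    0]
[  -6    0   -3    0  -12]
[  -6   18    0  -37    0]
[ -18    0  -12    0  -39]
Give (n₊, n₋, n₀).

step 0: pivot -9 → sign −
step 1: pivot -5 → sign −
step 2: pivot 9/5 → sign +
step 3: pivot 15 → sign +
step 4: pivot -1/15 → sign −
signature = (2, 3, 0)

Answer: (2, 3, 0)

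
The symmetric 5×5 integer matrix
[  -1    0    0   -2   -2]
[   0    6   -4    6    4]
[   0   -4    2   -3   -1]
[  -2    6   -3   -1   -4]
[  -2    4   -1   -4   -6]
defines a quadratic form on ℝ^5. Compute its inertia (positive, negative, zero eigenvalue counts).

Answer: (2, 3, 0)

Derivation:
step 0: pivot -1 → sign −
step 1: pivot 6 → sign +
step 2: pivot -2/3 → sign −
step 3: pivot -3/2 → sign −
step 4: pivot 1 → sign +
signature = (2, 3, 0)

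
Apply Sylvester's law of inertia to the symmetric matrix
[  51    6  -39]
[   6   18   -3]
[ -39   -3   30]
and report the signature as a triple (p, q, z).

Answer: (3, 0, 0)

Derivation:
step 0: pivot 51 → sign +
step 1: pivot 294/17 → sign +
step 2: pivot 3/98 → sign +
signature = (3, 0, 0)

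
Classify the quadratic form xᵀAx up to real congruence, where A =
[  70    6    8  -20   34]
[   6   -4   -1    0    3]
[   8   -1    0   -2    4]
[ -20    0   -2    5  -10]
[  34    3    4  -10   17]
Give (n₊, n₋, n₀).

Answer: (3, 2, 0)

Derivation:
step 0: pivot 70 → sign +
step 1: pivot -158/35 → sign −
step 2: pivot -45/158 → sign −
step 3: pivot 17/45 → sign +
step 4: pivot 3/17 → sign +
signature = (3, 2, 0)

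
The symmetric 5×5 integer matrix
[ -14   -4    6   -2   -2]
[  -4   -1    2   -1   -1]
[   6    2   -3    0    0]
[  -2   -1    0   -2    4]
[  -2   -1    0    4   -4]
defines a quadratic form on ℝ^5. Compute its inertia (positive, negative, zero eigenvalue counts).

Answer: (1, 4, 0)

Derivation:
step 0: pivot -14 → sign −
step 1: pivot 1/7 → sign +
step 2: pivot -1 → sign −
step 3: pivot -3 → sign −
step 4: pivot -2 → sign −
signature = (1, 4, 0)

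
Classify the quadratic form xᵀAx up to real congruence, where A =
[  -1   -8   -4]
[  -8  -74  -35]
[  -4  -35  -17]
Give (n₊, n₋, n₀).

step 0: pivot -1 → sign −
step 1: pivot -10 → sign −
step 2: pivot -1/10 → sign −
signature = (0, 3, 0)

Answer: (0, 3, 0)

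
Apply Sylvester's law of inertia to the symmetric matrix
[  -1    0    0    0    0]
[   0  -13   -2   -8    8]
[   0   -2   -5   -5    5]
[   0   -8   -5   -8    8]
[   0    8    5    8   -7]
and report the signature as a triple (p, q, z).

step 0: pivot -1 → sign −
step 1: pivot -13 → sign −
step 2: pivot -61/13 → sign −
step 3: pivot -3/61 → sign −
step 4: pivot 1 → sign +
signature = (1, 4, 0)

Answer: (1, 4, 0)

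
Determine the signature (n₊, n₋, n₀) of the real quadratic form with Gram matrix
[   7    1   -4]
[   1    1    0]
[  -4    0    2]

Answer: (2, 1, 0)

Derivation:
step 0: pivot 7 → sign +
step 1: pivot 6/7 → sign +
step 2: pivot -2/3 → sign −
signature = (2, 1, 0)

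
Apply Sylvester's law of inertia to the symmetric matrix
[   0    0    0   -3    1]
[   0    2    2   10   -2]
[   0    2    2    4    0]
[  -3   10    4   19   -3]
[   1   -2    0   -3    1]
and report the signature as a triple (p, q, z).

Answer: (3, 1, 1)

Derivation:
step 0: pivot 2 → sign +
step 1: pivot -31 → sign −
step 2: pivot 36/31 → sign +
step 3: pivot 2/9 → sign +
step 4: row/col 4 already zero → sign 0
signature = (3, 1, 1)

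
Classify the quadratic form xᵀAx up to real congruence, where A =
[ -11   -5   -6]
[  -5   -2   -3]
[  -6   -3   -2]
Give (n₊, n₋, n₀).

Answer: (2, 1, 0)

Derivation:
step 0: pivot -11 → sign −
step 1: pivot 3/11 → sign +
step 2: pivot 1 → sign +
signature = (2, 1, 0)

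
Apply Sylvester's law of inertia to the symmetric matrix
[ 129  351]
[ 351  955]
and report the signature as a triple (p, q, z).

Answer: (1, 1, 0)

Derivation:
step 0: pivot 129 → sign +
step 1: pivot -2/43 → sign −
signature = (1, 1, 0)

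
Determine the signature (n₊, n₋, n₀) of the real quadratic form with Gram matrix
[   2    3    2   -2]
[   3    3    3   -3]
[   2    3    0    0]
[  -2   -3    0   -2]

step 0: pivot 2 → sign +
step 1: pivot -3/2 → sign −
step 2: pivot -2 → sign −
step 3: pivot -2 → sign −
signature = (1, 3, 0)

Answer: (1, 3, 0)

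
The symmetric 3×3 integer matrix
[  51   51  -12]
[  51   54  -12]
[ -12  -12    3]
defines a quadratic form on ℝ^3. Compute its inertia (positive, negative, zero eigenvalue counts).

Answer: (3, 0, 0)

Derivation:
step 0: pivot 51 → sign +
step 1: pivot 3 → sign +
step 2: pivot 3/17 → sign +
signature = (3, 0, 0)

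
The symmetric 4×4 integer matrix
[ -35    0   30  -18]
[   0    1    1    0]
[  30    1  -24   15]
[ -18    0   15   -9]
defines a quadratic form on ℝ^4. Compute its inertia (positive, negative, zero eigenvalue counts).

step 0: pivot -35 → sign −
step 1: pivot 1 → sign +
step 2: pivot 5/7 → sign +
step 3: row/col 3 already zero → sign 0
signature = (2, 1, 1)

Answer: (2, 1, 1)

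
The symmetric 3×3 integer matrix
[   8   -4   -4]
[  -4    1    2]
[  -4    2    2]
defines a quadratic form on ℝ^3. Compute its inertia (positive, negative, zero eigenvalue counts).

step 0: pivot 8 → sign +
step 1: pivot -1 → sign −
step 2: row/col 2 already zero → sign 0
signature = (1, 1, 1)

Answer: (1, 1, 1)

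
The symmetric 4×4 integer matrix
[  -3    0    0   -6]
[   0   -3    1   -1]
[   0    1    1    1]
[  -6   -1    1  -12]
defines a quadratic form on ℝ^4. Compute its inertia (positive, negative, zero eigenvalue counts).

Answer: (1, 2, 1)

Derivation:
step 0: pivot -3 → sign −
step 1: pivot -3 → sign −
step 2: pivot 4/3 → sign +
step 3: row/col 3 already zero → sign 0
signature = (1, 2, 1)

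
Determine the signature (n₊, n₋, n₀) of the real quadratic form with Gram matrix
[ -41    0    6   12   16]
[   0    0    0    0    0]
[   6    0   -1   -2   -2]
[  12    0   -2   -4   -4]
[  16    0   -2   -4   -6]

Answer: (1, 2, 2)

Derivation:
step 0: pivot -41 → sign −
step 1: pivot -5/41 → sign −
step 2: pivot 6/5 → sign +
step 3: row/col 3 already zero → sign 0
step 4: row/col 4 already zero → sign 0
signature = (1, 2, 2)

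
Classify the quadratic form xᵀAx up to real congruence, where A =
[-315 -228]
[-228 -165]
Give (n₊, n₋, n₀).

step 0: pivot -315 → sign −
step 1: pivot 1/35 → sign +
signature = (1, 1, 0)

Answer: (1, 1, 0)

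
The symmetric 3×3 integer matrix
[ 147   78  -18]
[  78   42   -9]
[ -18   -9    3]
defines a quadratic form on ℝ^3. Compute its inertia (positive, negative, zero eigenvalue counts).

step 0: pivot 147 → sign +
step 1: pivot 30/49 → sign +
step 2: pivot 3/10 → sign +
signature = (3, 0, 0)

Answer: (3, 0, 0)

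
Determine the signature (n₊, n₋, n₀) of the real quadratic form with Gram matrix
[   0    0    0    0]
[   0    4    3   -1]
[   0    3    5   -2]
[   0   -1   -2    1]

step 0: pivot 4 → sign +
step 1: pivot 11/4 → sign +
step 2: pivot 2/11 → sign +
step 3: row/col 3 already zero → sign 0
signature = (3, 0, 1)

Answer: (3, 0, 1)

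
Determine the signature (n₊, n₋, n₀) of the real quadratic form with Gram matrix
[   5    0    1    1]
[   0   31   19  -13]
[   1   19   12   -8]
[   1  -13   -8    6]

Answer: (3, 0, 1)

Derivation:
step 0: pivot 5 → sign +
step 1: pivot 31 → sign +
step 2: pivot 24/155 → sign +
step 3: row/col 3 already zero → sign 0
signature = (3, 0, 1)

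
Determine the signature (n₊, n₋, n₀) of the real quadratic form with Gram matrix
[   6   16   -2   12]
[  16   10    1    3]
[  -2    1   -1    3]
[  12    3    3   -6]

step 0: pivot 6 → sign +
step 1: pivot -98/3 → sign −
step 2: pivot -43/98 → sign −
step 3: pivot 3/43 → sign +
signature = (2, 2, 0)

Answer: (2, 2, 0)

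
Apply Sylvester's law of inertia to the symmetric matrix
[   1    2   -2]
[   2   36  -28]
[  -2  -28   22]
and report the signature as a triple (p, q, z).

Answer: (2, 0, 1)

Derivation:
step 0: pivot 1 → sign +
step 1: pivot 32 → sign +
step 2: row/col 2 already zero → sign 0
signature = (2, 0, 1)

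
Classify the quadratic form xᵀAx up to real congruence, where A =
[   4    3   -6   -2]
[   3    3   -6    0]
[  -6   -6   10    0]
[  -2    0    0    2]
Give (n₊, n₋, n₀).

step 0: pivot 4 → sign +
step 1: pivot 3/4 → sign +
step 2: pivot -2 → sign −
step 3: pivot -2 → sign −
signature = (2, 2, 0)

Answer: (2, 2, 0)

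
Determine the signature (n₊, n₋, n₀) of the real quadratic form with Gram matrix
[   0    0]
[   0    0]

step 0: row/col 0 already zero → sign 0
step 1: row/col 1 already zero → sign 0
signature = (0, 0, 2)

Answer: (0, 0, 2)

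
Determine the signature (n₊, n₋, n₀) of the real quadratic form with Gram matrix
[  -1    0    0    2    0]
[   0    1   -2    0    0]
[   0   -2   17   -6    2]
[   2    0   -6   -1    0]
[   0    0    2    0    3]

Answer: (3, 2, 0)

Derivation:
step 0: pivot -1 → sign −
step 1: pivot 1 → sign +
step 2: pivot 13 → sign +
step 3: pivot 3/13 → sign +
step 4: pivot -1 → sign −
signature = (3, 2, 0)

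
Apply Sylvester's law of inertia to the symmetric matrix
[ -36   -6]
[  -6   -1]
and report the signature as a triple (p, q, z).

step 0: pivot -36 → sign −
step 1: row/col 1 already zero → sign 0
signature = (0, 1, 1)

Answer: (0, 1, 1)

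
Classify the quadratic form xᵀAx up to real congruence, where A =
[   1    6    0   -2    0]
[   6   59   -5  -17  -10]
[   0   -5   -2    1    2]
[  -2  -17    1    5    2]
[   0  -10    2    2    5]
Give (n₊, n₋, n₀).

Answer: (3, 2, 0)

Derivation:
step 0: pivot 1 → sign +
step 1: pivot 23 → sign +
step 2: pivot -71/23 → sign −
step 3: pivot -6/71 → sign −
step 4: pivot 1 → sign +
signature = (3, 2, 0)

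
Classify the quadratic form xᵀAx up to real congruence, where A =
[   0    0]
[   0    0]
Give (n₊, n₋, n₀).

step 0: row/col 0 already zero → sign 0
step 1: row/col 1 already zero → sign 0
signature = (0, 0, 2)

Answer: (0, 0, 2)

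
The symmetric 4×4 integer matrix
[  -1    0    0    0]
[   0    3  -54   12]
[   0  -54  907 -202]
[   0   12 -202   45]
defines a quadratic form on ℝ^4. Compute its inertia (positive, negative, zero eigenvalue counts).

step 0: pivot -1 → sign −
step 1: pivot 3 → sign +
step 2: pivot -65 → sign −
step 3: pivot 1/65 → sign +
signature = (2, 2, 0)

Answer: (2, 2, 0)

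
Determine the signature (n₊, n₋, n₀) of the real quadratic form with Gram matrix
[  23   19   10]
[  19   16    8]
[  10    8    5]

step 0: pivot 23 → sign +
step 1: pivot 7/23 → sign +
step 2: pivot 3/7 → sign +
signature = (3, 0, 0)

Answer: (3, 0, 0)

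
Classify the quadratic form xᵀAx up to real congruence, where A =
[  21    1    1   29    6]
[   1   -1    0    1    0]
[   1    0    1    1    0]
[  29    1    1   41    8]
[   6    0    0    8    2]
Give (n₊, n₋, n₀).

step 0: pivot 21 → sign +
step 1: pivot -22/21 → sign −
step 2: pivot 21/22 → sign +
step 3: pivot 20/21 → sign +
step 4: pivot 1/5 → sign +
signature = (4, 1, 0)

Answer: (4, 1, 0)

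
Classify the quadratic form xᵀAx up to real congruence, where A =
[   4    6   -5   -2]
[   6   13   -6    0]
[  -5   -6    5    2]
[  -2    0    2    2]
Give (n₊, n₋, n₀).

Answer: (3, 1, 0)

Derivation:
step 0: pivot 4 → sign +
step 1: pivot 4 → sign +
step 2: pivot -29/16 → sign −
step 3: pivot 6/29 → sign +
signature = (3, 1, 0)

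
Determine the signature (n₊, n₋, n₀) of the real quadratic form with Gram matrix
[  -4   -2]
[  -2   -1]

step 0: pivot -4 → sign −
step 1: row/col 1 already zero → sign 0
signature = (0, 1, 1)

Answer: (0, 1, 1)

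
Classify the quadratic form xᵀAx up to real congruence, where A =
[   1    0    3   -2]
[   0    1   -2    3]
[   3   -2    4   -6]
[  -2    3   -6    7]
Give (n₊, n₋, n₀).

step 0: pivot 1 → sign +
step 1: pivot 1 → sign +
step 2: pivot -9 → sign −
step 3: pivot -2 → sign −
signature = (2, 2, 0)

Answer: (2, 2, 0)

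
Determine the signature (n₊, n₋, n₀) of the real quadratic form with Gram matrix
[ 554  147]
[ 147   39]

Answer: (1, 1, 0)

Derivation:
step 0: pivot 554 → sign +
step 1: pivot -3/554 → sign −
signature = (1, 1, 0)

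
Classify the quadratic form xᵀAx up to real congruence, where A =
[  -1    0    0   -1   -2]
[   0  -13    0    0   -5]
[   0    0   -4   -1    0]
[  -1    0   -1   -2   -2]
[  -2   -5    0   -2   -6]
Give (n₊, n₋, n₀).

step 0: pivot -1 → sign −
step 1: pivot -13 → sign −
step 2: pivot -4 → sign −
step 3: pivot -3/4 → sign −
step 4: pivot -1/13 → sign −
signature = (0, 5, 0)

Answer: (0, 5, 0)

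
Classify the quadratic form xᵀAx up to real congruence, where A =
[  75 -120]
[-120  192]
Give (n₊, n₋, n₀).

step 0: pivot 75 → sign +
step 1: row/col 1 already zero → sign 0
signature = (1, 0, 1)

Answer: (1, 0, 1)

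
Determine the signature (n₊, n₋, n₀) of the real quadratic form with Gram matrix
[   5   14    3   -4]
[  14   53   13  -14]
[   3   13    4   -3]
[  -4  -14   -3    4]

Answer: (4, 0, 0)

Derivation:
step 0: pivot 5 → sign +
step 1: pivot 69/5 → sign +
step 2: pivot 2/3 → sign +
step 3: pivot 3/46 → sign +
signature = (4, 0, 0)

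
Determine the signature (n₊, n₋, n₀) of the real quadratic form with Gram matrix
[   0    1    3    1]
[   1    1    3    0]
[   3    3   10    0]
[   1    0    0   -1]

step 0: pivot 1 → sign +
step 1: pivot -1 → sign −
step 2: pivot 1 → sign +
step 3: row/col 3 already zero → sign 0
signature = (2, 1, 1)

Answer: (2, 1, 1)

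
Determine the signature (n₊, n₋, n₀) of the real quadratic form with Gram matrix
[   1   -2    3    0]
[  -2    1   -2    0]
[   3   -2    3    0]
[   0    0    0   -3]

Answer: (1, 3, 0)

Derivation:
step 0: pivot 1 → sign +
step 1: pivot -3 → sign −
step 2: pivot -2/3 → sign −
step 3: pivot -3 → sign −
signature = (1, 3, 0)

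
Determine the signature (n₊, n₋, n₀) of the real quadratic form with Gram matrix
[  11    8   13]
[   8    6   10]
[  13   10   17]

Answer: (2, 0, 1)

Derivation:
step 0: pivot 11 → sign +
step 1: pivot 2/11 → sign +
step 2: row/col 2 already zero → sign 0
signature = (2, 0, 1)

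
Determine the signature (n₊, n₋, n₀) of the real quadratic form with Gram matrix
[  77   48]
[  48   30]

step 0: pivot 77 → sign +
step 1: pivot 6/77 → sign +
signature = (2, 0, 0)

Answer: (2, 0, 0)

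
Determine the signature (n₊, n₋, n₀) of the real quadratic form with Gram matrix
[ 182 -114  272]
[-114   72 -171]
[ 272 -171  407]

step 0: pivot 182 → sign +
step 1: pivot 54/91 → sign +
step 2: pivot -1/6 → sign −
signature = (2, 1, 0)

Answer: (2, 1, 0)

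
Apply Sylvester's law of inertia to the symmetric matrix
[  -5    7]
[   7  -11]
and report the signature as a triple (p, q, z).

Answer: (0, 2, 0)

Derivation:
step 0: pivot -5 → sign −
step 1: pivot -6/5 → sign −
signature = (0, 2, 0)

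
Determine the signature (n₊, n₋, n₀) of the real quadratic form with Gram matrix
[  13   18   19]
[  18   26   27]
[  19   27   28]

Answer: (2, 1, 0)

Derivation:
step 0: pivot 13 → sign +
step 1: pivot 14/13 → sign +
step 2: pivot -3/14 → sign −
signature = (2, 1, 0)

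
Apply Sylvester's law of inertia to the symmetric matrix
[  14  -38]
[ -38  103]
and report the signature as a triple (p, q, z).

step 0: pivot 14 → sign +
step 1: pivot -1/7 → sign −
signature = (1, 1, 0)

Answer: (1, 1, 0)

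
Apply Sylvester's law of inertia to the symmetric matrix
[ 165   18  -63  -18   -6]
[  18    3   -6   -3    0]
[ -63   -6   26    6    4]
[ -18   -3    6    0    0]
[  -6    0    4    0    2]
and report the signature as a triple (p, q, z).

step 0: pivot 165 → sign +
step 1: pivot 57/55 → sign +
step 2: pivot 23/19 → sign +
step 3: pivot -3 → sign −
step 4: pivot 6/23 → sign +
signature = (4, 1, 0)

Answer: (4, 1, 0)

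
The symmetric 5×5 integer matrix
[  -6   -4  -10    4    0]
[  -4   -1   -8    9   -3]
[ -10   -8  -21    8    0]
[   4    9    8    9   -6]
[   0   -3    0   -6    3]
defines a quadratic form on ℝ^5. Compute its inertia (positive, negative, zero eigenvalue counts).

Answer: (2, 3, 0)

Derivation:
step 0: pivot -6 → sign −
step 1: pivot 5/3 → sign +
step 2: pivot -27/5 → sign −
step 3: pivot -130/27 → sign −
step 4: pivot 3/130 → sign +
signature = (2, 3, 0)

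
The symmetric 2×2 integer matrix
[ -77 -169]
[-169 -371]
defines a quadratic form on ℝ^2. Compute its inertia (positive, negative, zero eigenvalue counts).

step 0: pivot -77 → sign −
step 1: pivot -6/77 → sign −
signature = (0, 2, 0)

Answer: (0, 2, 0)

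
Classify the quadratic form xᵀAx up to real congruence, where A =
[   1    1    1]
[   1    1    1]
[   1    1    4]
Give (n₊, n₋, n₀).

step 0: pivot 1 → sign +
step 1: pivot 3 → sign +
step 2: row/col 2 already zero → sign 0
signature = (2, 0, 1)

Answer: (2, 0, 1)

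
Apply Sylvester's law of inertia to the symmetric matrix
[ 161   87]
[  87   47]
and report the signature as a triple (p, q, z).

step 0: pivot 161 → sign +
step 1: pivot -2/161 → sign −
signature = (1, 1, 0)

Answer: (1, 1, 0)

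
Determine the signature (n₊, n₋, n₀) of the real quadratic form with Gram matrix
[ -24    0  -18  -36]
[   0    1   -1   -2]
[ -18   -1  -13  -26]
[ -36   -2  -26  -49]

Answer: (2, 2, 0)

Derivation:
step 0: pivot -24 → sign −
step 1: pivot 1 → sign +
step 2: pivot -1/2 → sign −
step 3: pivot 3 → sign +
signature = (2, 2, 0)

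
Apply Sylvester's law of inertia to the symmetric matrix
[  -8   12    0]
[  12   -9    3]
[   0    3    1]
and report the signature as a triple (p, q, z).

step 0: pivot -8 → sign −
step 1: pivot 9 → sign +
step 2: row/col 2 already zero → sign 0
signature = (1, 1, 1)

Answer: (1, 1, 1)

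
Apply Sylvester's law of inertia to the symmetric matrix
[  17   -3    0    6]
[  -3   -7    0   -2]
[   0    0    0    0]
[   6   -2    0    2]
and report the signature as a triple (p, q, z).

step 0: pivot 17 → sign +
step 1: pivot -128/17 → sign −
step 2: row/col 2 already zero → sign 0
step 3: row/col 3 already zero → sign 0
signature = (1, 1, 2)

Answer: (1, 1, 2)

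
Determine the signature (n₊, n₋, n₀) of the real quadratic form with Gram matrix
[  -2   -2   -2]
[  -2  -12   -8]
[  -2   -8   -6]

Answer: (0, 3, 0)

Derivation:
step 0: pivot -2 → sign −
step 1: pivot -10 → sign −
step 2: pivot -2/5 → sign −
signature = (0, 3, 0)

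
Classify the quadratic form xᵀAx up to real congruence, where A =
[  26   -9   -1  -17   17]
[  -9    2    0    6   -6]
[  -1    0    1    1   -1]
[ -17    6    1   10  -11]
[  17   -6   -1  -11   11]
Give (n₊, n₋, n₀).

Answer: (2, 3, 0)

Derivation:
step 0: pivot 26 → sign +
step 1: pivot -29/26 → sign −
step 2: pivot 31/29 → sign +
step 3: pivot -37/31 → sign −
step 4: pivot -6/37 → sign −
signature = (2, 3, 0)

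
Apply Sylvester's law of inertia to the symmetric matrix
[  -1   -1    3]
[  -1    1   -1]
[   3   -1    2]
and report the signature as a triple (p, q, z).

Answer: (2, 1, 0)

Derivation:
step 0: pivot -1 → sign −
step 1: pivot 2 → sign +
step 2: pivot 3 → sign +
signature = (2, 1, 0)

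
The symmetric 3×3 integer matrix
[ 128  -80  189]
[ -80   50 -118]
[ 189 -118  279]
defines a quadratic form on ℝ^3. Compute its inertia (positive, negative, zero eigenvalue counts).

step 0: pivot 128 → sign +
step 1: pivot -9/128 → sign −
step 2: pivot 2/9 → sign +
signature = (2, 1, 0)

Answer: (2, 1, 0)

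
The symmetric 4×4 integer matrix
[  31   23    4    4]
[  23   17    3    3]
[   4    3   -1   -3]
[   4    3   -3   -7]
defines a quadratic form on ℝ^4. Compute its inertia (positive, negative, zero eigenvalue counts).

Answer: (2, 2, 0)

Derivation:
step 0: pivot 31 → sign +
step 1: pivot -2/31 → sign −
step 2: pivot -3/2 → sign −
step 3: pivot 2/3 → sign +
signature = (2, 2, 0)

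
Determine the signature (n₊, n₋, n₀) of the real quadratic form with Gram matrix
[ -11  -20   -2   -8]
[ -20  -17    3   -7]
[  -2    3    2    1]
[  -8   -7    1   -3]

Answer: (2, 2, 0)

Derivation:
step 0: pivot -11 → sign −
step 1: pivot 213/11 → sign +
step 2: pivot 19/213 → sign +
step 3: pivot -6/19 → sign −
signature = (2, 2, 0)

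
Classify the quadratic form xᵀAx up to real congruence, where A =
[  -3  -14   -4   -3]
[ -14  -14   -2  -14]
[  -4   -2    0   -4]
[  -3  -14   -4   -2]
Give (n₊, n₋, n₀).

step 0: pivot -3 → sign −
step 1: pivot 154/3 → sign +
step 2: pivot -6/77 → sign −
step 3: pivot 1 → sign +
signature = (2, 2, 0)

Answer: (2, 2, 0)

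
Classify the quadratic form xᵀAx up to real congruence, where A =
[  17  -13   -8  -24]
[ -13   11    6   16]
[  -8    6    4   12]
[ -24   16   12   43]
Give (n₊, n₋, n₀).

step 0: pivot 17 → sign +
step 1: pivot 18/17 → sign +
step 2: pivot 2/9 → sign +
step 3: pivot 3 → sign +
signature = (4, 0, 0)

Answer: (4, 0, 0)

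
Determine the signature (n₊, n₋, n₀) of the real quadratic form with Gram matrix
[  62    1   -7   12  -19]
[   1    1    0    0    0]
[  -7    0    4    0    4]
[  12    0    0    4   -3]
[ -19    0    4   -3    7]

step 0: pivot 62 → sign +
step 1: pivot 61/62 → sign +
step 2: pivot 195/61 → sign +
step 3: pivot 68/65 → sign +
step 4: pivot 3/68 → sign +
signature = (5, 0, 0)

Answer: (5, 0, 0)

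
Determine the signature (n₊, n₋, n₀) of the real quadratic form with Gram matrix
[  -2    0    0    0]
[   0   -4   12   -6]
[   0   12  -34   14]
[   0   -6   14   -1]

Answer: (1, 2, 1)

Derivation:
step 0: pivot -2 → sign −
step 1: pivot -4 → sign −
step 2: pivot 2 → sign +
step 3: row/col 3 already zero → sign 0
signature = (1, 2, 1)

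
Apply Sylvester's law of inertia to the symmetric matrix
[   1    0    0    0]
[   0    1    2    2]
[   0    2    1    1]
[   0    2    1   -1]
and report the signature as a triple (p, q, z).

step 0: pivot 1 → sign +
step 1: pivot 1 → sign +
step 2: pivot -3 → sign −
step 3: pivot -2 → sign −
signature = (2, 2, 0)

Answer: (2, 2, 0)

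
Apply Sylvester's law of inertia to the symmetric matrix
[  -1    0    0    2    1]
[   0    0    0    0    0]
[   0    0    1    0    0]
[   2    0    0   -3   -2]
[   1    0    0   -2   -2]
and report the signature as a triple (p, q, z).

Answer: (2, 2, 1)

Derivation:
step 0: pivot -1 → sign −
step 1: pivot 1 → sign +
step 2: pivot 1 → sign +
step 3: pivot -1 → sign −
step 4: row/col 4 already zero → sign 0
signature = (2, 2, 1)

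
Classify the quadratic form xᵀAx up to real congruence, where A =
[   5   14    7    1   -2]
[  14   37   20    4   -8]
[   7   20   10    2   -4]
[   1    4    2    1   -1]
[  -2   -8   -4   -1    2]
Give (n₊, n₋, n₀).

Answer: (3, 2, 0)

Derivation:
step 0: pivot 5 → sign +
step 1: pivot -11/5 → sign −
step 2: pivot 3/11 → sign +
step 3: pivot -1 → sign −
step 4: pivot 3 → sign +
signature = (3, 2, 0)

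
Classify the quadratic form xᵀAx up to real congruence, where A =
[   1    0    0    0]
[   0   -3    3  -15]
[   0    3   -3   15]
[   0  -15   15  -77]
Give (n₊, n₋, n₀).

step 0: pivot 1 → sign +
step 1: pivot -3 → sign −
step 2: pivot -2 → sign −
step 3: row/col 3 already zero → sign 0
signature = (1, 2, 1)

Answer: (1, 2, 1)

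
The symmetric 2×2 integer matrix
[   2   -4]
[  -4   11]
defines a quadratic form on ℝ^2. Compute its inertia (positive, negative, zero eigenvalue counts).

step 0: pivot 2 → sign +
step 1: pivot 3 → sign +
signature = (2, 0, 0)

Answer: (2, 0, 0)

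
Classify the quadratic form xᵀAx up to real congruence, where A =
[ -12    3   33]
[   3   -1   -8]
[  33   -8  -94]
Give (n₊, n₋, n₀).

step 0: pivot -12 → sign −
step 1: pivot -1/4 → sign −
step 2: pivot -3 → sign −
signature = (0, 3, 0)

Answer: (0, 3, 0)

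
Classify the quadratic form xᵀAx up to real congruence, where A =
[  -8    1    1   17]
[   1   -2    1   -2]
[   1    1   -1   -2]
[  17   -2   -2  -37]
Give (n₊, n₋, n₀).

step 0: pivot -8 → sign −
step 1: pivot -15/8 → sign −
step 2: pivot -1/5 → sign −
step 3: pivot -2/3 → sign −
signature = (0, 4, 0)

Answer: (0, 4, 0)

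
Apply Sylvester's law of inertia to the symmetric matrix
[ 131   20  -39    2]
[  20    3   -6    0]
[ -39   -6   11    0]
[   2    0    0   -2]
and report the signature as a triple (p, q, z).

Answer: (2, 2, 0)

Derivation:
step 0: pivot 131 → sign +
step 1: pivot -7/131 → sign −
step 2: pivot -4/7 → sign −
step 3: pivot 1 → sign +
signature = (2, 2, 0)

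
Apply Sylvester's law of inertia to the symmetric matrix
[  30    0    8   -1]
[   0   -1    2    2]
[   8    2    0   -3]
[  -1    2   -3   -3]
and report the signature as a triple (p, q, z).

step 0: pivot 30 → sign +
step 1: pivot -1 → sign −
step 2: pivot 28/15 → sign +
step 3: pivot 3/28 → sign +
signature = (3, 1, 0)

Answer: (3, 1, 0)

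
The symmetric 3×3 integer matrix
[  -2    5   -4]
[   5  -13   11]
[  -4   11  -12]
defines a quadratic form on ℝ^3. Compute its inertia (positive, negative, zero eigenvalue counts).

Answer: (0, 3, 0)

Derivation:
step 0: pivot -2 → sign −
step 1: pivot -1/2 → sign −
step 2: pivot -2 → sign −
signature = (0, 3, 0)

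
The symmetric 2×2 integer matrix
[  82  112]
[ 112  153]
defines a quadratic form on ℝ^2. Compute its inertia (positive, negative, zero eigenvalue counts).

Answer: (2, 0, 0)

Derivation:
step 0: pivot 82 → sign +
step 1: pivot 1/41 → sign +
signature = (2, 0, 0)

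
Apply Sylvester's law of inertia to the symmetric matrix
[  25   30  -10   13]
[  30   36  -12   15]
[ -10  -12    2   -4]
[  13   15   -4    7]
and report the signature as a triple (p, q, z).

step 0: pivot 25 → sign +
step 1: pivot -2 → sign −
step 2: pivot 24/25 → sign +
step 3: pivot -3/8 → sign −
signature = (2, 2, 0)

Answer: (2, 2, 0)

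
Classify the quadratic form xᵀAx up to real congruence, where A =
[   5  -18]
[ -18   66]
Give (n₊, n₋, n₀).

Answer: (2, 0, 0)

Derivation:
step 0: pivot 5 → sign +
step 1: pivot 6/5 → sign +
signature = (2, 0, 0)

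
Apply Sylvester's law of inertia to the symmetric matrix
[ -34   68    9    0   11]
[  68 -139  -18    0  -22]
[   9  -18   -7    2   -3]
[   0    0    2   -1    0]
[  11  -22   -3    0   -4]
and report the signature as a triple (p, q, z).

Answer: (0, 5, 0)

Derivation:
step 0: pivot -34 → sign −
step 1: pivot -3 → sign −
step 2: pivot -157/34 → sign −
step 3: pivot -21/157 → sign −
step 4: pivot -3/7 → sign −
signature = (0, 5, 0)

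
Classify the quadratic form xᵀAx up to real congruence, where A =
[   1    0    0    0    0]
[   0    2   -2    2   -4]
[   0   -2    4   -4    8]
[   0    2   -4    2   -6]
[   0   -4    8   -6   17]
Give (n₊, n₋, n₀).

Answer: (4, 1, 0)

Derivation:
step 0: pivot 1 → sign +
step 1: pivot 2 → sign +
step 2: pivot 2 → sign +
step 3: pivot -2 → sign −
step 4: pivot 3 → sign +
signature = (4, 1, 0)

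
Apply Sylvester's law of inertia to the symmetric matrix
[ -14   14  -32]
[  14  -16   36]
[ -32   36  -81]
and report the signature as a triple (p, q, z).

step 0: pivot -14 → sign −
step 1: pivot -2 → sign −
step 2: pivot 1/7 → sign +
signature = (1, 2, 0)

Answer: (1, 2, 0)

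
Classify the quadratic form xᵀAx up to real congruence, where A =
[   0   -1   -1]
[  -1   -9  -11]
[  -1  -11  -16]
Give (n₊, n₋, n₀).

step 0: pivot -9 → sign −
step 1: pivot 1/9 → sign +
step 2: pivot -3 → sign −
signature = (1, 2, 0)

Answer: (1, 2, 0)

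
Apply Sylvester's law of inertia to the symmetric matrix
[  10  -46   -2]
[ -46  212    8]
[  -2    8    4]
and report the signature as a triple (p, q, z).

step 0: pivot 10 → sign +
step 1: pivot 2/5 → sign +
step 2: row/col 2 already zero → sign 0
signature = (2, 0, 1)

Answer: (2, 0, 1)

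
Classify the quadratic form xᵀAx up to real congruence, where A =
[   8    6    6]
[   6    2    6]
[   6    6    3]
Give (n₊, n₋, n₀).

Answer: (1, 2, 0)

Derivation:
step 0: pivot 8 → sign +
step 1: pivot -5/2 → sign −
step 2: pivot -3/5 → sign −
signature = (1, 2, 0)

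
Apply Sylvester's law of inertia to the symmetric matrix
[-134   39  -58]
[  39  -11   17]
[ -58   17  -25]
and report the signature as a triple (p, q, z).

Answer: (2, 1, 0)

Derivation:
step 0: pivot -134 → sign −
step 1: pivot 47/134 → sign +
step 2: pivot 3/47 → sign +
signature = (2, 1, 0)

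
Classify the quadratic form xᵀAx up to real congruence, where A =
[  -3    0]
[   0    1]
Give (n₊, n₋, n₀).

Answer: (1, 1, 0)

Derivation:
step 0: pivot -3 → sign −
step 1: pivot 1 → sign +
signature = (1, 1, 0)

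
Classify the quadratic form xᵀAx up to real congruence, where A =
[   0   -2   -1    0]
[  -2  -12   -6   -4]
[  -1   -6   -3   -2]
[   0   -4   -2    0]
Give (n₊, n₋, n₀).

Answer: (1, 1, 2)

Derivation:
step 0: pivot -12 → sign −
step 1: pivot 1/3 → sign +
step 2: row/col 2 already zero → sign 0
step 3: row/col 3 already zero → sign 0
signature = (1, 1, 2)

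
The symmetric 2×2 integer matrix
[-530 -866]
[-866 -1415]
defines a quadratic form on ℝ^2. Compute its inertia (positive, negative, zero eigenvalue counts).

Answer: (1, 1, 0)

Derivation:
step 0: pivot -530 → sign −
step 1: pivot 3/265 → sign +
signature = (1, 1, 0)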